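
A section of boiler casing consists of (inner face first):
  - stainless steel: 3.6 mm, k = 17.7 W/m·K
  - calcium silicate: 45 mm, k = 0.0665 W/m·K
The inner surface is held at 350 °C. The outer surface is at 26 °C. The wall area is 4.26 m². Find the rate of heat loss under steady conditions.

Q ≈ 2040 W

Model the wall as resistances in series:
R_stainless steel = L/(kA) = 0.0036/(17.7×4.26) = 4.774×10^-5 K/W
R_calcium silicate = L/(kA) = 0.045/(0.0665×4.26) = 0.1588 K/W
R_total = 0.1589 K/W
Q = ΔT / R_total = 324 / 0.1589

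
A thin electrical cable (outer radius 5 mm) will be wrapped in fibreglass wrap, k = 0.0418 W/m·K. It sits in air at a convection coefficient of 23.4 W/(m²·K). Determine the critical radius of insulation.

For a cylinder r_cr = k/h = 0.0418/23.4
r_cr = 1.79 mm; since the bare radius (5 mm) is above r_cr, any added insulation will reduce heat loss.

r_cr ≈ 1.79 mm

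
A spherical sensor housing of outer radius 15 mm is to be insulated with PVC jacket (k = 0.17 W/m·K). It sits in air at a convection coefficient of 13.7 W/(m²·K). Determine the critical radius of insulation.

r_cr ≈ 24.8 mm

For a sphere r_cr = 2k/h = 2×0.17/13.7
r_cr = 24.8 mm; since the bare radius (15 mm) is below r_cr, adding a thin layer of insulation will *increase* heat loss.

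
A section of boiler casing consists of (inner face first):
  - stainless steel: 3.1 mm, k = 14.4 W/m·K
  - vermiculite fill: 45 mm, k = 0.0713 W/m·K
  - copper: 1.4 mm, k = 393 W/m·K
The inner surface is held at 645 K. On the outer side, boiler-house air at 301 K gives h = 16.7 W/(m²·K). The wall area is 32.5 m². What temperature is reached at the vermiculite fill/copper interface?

Thermal resistances in series:
R_stainless steel = L/(kA) = 0.0031/(14.4×32.5) = 6.624×10^-6 K/W
R_vermiculite fill = L/(kA) = 0.045/(0.0713×32.5) = 0.01942 K/W
R_copper = L/(kA) = 0.0014/(393×32.5) = 1.096×10^-7 K/W
R_outer film = 1/(h_o·A) = 1/(16.7×32.5) = 0.001842 K/W
R_total = 0.02127 K/W;  Q = ΔT/R_total = 344/0.02127 = 16170 W
T_interface = T_inner − Q·ΣR(inner→interface) = 645 − 16200×0.01943

T ≈ 331 K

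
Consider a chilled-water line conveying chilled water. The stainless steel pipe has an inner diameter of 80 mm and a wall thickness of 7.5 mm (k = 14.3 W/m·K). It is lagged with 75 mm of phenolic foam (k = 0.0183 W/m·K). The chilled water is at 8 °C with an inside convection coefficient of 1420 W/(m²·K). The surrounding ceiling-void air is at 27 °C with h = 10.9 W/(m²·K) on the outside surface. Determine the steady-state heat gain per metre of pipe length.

q′ ≈ 2.27 W/m

Cylindrical conduction, so R = ln(r₂/r₁)/(2πkL) per layer, in series:
R_inner film = 1/(h_i·2πr₁L) = 1/(1420×2π×0.04×1) = 0.002802 K/W
R_stainless steel pipe wall = ln(47.5/40)/(2π×14.3×1) = 0.001913 K/W
R_phenolic foam = ln(122.5/47.5)/(2π×0.0183×1) = 8.239 K/W
R_outer film = 1/(h_o·2πr_oL) = 1/(10.9×2π×0.1225×1) = 0.1192 K/W
R_total = 8.363 K/W
Q = ΔT/R_total = 19/8.363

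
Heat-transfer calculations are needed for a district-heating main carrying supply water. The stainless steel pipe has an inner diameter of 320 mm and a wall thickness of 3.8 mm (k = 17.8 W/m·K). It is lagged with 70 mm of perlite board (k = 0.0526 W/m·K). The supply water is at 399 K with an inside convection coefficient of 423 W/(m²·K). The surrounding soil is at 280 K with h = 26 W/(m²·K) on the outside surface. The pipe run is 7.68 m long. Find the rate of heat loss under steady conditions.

Radial resistances (cylindrical: R_cond = ln(r_o/r_i)/(2πkL), R_conv = 1/(h·2πrL)):
R_inner film = 1/(h_i·2πr₁L) = 1/(423×2π×0.16×7.68) = 3.062×10^-4 K/W
R_stainless steel pipe wall = ln(163.8/160)/(2π×17.8×7.68) = 2.733×10^-5 K/W
R_perlite board = ln(233.8/163.8)/(2π×0.0526×7.68) = 0.1402 K/W
R_outer film = 1/(h_o·2πr_oL) = 1/(26×2π×0.2338×7.68) = 0.003409 K/W
R_total = 0.1439 K/W
Q = ΔT/R_total = 119/0.1439

Q ≈ 827 W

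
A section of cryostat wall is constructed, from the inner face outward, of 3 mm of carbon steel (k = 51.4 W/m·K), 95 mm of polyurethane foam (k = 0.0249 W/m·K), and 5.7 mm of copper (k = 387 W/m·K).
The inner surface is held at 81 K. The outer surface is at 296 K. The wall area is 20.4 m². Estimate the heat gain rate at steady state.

Q ≈ 1150 W

Treating each layer as a thermal resistance in series:
R_carbon steel = L/(kA) = 0.003/(51.4×20.4) = 2.861×10^-6 K/W
R_polyurethane foam = L/(kA) = 0.095/(0.0249×20.4) = 0.187 K/W
R_copper = L/(kA) = 0.0057/(387×20.4) = 7.22×10^-7 K/W
R_total = 0.187 K/W
Q = ΔT / R_total = 215 / 0.187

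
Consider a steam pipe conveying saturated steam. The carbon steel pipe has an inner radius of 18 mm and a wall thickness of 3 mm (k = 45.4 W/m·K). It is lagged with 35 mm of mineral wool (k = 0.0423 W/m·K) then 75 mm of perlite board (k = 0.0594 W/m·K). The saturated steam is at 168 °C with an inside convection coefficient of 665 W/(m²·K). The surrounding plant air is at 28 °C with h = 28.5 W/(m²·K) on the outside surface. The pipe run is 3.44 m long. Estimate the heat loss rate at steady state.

Q ≈ 79.9 W

Radial resistances (cylindrical: R_cond = ln(r_o/r_i)/(2πkL), R_conv = 1/(h·2πrL)):
R_inner film = 1/(h_i·2πr₁L) = 1/(665×2π×0.018×3.44) = 0.003865 K/W
R_carbon steel pipe wall = ln(21/18)/(2π×45.4×3.44) = 1.571×10^-4 K/W
R_mineral wool = ln(56/21)/(2π×0.0423×3.44) = 1.073 K/W
R_perlite board = ln(131/56)/(2π×0.0594×3.44) = 0.6619 K/W
R_outer film = 1/(h_o·2πr_oL) = 1/(28.5×2π×0.131×3.44) = 0.01239 K/W
R_total = 1.751 K/W
Q = ΔT/R_total = 140/1.751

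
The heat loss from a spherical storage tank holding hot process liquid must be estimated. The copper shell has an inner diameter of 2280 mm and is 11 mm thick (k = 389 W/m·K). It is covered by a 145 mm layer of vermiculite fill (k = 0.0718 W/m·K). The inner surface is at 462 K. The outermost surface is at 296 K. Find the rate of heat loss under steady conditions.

Each spherical layer contributes R = (1/r_i − 1/r_o)/(4πk):
R_copper shell = (1/1.14 − 1/1.151)/(4π×389) = 1.715×10^-6 K/W
R_vermiculite fill = (1/1.151 − 1/1.296)/(4π×0.0718) = 0.1077 K/W
R_total = 0.1077 K/W
Q = ΔT/R_total = 166/0.1077

Q ≈ 1540 W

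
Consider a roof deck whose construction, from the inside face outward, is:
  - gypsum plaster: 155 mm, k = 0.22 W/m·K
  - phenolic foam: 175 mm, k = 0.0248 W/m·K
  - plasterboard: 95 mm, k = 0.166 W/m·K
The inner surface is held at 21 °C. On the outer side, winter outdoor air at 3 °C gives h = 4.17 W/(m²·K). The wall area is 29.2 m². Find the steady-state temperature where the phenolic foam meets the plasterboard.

Treating each layer as a thermal resistance in series:
R_gypsum plaster = L/(kA) = 0.155/(0.22×29.2) = 0.02413 K/W
R_phenolic foam = L/(kA) = 0.175/(0.0248×29.2) = 0.2417 K/W
R_plasterboard = L/(kA) = 0.095/(0.166×29.2) = 0.0196 K/W
R_outer film = 1/(h_o·A) = 1/(4.17×29.2) = 0.008213 K/W
R_total = 0.2936 K/W;  Q = ΔT/R_total = 18/0.2936 = 61.31 W
T_interface = T_inner − Q·ΣR(inner→interface) = 21 − 61.3×0.2658

T ≈ 4.71 °C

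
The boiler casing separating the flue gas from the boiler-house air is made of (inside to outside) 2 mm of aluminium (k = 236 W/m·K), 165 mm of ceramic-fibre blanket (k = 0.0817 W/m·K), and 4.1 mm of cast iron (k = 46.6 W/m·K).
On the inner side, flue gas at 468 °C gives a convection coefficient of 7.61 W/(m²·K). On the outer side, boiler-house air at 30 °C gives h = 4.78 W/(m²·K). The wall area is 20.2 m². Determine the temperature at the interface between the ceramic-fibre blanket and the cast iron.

T ≈ 68.8 °C

Treating each layer as a thermal resistance in series:
R_inner film = 1/(h_i·A) = 1/(7.61×20.2) = 0.006505 K/W
R_aluminium = L/(kA) = 0.002/(236×20.2) = 4.195×10^-7 K/W
R_ceramic-fibre blanket = L/(kA) = 0.165/(0.0817×20.2) = 0.09998 K/W
R_cast iron = L/(kA) = 0.0041/(46.6×20.2) = 4.356×10^-6 K/W
R_outer film = 1/(h_o·A) = 1/(4.78×20.2) = 0.01036 K/W
R_total = 0.1168 K/W;  Q = ΔT/R_total = 438/0.1168 = 3749 W
T_interface = T_inner − Q·ΣR(inner→interface) = 468 − 3750×0.1065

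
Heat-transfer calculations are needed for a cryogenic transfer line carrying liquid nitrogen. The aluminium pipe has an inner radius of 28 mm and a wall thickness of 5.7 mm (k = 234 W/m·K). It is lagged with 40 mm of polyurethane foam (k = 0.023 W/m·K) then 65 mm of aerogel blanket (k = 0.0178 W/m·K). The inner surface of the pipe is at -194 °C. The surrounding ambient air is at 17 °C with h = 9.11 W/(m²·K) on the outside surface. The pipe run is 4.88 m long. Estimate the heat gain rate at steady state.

For a radial system each layer contributes R = ln(r_out/r_in)/(2πkL); films add R = 1/(hA).
R_aluminium pipe wall = ln(33.7/28)/(2π×234×4.88) = 2.583×10^-5 K/W
R_polyurethane foam = ln(73.7/33.7)/(2π×0.023×4.88) = 1.11 K/W
R_aerogel blanket = ln(138.7/73.7)/(2π×0.0178×4.88) = 1.159 K/W
R_outer film = 1/(h_o·2πr_oL) = 1/(9.11×2π×0.1387×4.88) = 0.02581 K/W
R_total = 2.294 K/W
Q = ΔT/R_total = 211/2.294

Q ≈ 92 W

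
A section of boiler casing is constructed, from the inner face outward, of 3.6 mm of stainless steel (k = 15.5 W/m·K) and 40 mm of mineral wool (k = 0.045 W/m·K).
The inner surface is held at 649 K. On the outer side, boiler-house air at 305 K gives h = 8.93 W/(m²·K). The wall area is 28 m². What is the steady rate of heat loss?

Q ≈ 9620 W

Model the wall as resistances in series:
R_stainless steel = L/(kA) = 0.0036/(15.5×28) = 8.295×10^-6 K/W
R_mineral wool = L/(kA) = 0.04/(0.045×28) = 0.03175 K/W
R_outer film = 1/(h_o·A) = 1/(8.93×28) = 0.003999 K/W
R_total = 0.03575 K/W
Q = ΔT / R_total = 344 / 0.03575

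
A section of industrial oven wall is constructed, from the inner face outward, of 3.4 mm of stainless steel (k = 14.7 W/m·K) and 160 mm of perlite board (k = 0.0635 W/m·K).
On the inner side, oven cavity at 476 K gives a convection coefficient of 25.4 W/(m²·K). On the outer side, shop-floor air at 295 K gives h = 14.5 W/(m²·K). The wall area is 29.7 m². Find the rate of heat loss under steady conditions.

Q ≈ 2050 W

Treating each layer as a thermal resistance in series:
R_inner film = 1/(h_i·A) = 1/(25.4×29.7) = 0.001326 K/W
R_stainless steel = L/(kA) = 0.0034/(14.7×29.7) = 7.788×10^-6 K/W
R_perlite board = L/(kA) = 0.16/(0.0635×29.7) = 0.08484 K/W
R_outer film = 1/(h_o·A) = 1/(14.5×29.7) = 0.002322 K/W
R_total = 0.08849 K/W
Q = ΔT / R_total = 181 / 0.08849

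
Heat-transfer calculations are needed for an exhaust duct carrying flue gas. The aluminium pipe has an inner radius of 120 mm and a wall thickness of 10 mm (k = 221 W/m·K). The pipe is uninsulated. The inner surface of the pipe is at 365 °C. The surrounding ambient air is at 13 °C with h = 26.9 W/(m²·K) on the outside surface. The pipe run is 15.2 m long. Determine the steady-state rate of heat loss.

Q ≈ 117000 W

Cylindrical conduction, so R = ln(r₂/r₁)/(2πkL) per layer, in series:
R_aluminium pipe wall = ln(130/120)/(2π×221×15.2) = 3.792×10^-6 K/W
R_outer film = 1/(h_o·2πr_oL) = 1/(26.9×2π×0.13×15.2) = 0.002994 K/W
R_total = 0.002998 K/W
Q = ΔT/R_total = 352/0.002998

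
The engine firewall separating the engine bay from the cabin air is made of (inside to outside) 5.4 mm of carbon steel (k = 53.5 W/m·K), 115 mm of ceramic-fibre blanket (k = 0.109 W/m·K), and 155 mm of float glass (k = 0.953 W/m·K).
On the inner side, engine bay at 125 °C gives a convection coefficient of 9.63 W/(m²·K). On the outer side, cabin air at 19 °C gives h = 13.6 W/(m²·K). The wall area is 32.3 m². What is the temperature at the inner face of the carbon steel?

Treating each layer as a thermal resistance in series:
R_inner film = 1/(h_i·A) = 1/(9.63×32.3) = 0.003215 K/W
R_carbon steel = L/(kA) = 0.0054/(53.5×32.3) = 3.125×10^-6 K/W
R_ceramic-fibre blanket = L/(kA) = 0.115/(0.109×32.3) = 0.03266 K/W
R_float glass = L/(kA) = 0.155/(0.953×32.3) = 0.005035 K/W
R_outer film = 1/(h_o·A) = 1/(13.6×32.3) = 0.002276 K/W
R_total = 0.04319 K/W;  Q = ΔT/R_total = 106/0.04319 = 2454 W
T_interface = T_inner − Q·ΣR(inner→interface) = 125 − 2450×0.003215

T ≈ 117 °C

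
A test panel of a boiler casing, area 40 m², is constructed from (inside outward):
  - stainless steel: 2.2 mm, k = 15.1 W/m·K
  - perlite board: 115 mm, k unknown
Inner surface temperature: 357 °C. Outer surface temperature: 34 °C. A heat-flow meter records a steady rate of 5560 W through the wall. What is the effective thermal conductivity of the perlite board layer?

k ≈ 0.0495 W/(m·K)

Thermal resistances in series:
R_stainless steel = L/(kA) = 0.0022/(15.1×40) = 3.642×10^-6 K/W
Sum of known resistances R_other = 3.642×10^-6 K/W
Total R = ΔT/Q = 323/5560 = 0.05809 K/W
R_perlite board = R_total − R_other = 0.05809 K/W
k = L/(R·A) = 0.115/(0.05809×40)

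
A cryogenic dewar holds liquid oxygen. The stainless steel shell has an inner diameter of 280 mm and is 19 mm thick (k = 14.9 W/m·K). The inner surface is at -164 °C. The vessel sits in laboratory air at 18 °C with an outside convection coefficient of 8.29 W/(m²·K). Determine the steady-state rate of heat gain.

Spherical conduction: R = (1/r_in − 1/r_out)/(4πk) per layer; series-sum.
R_stainless steel shell = (1/0.14 − 1/0.159)/(4π×14.9) = 0.004559 K/W
R_outer film = 1/(h·4πr_o²) = 1/(8.29×4π×0.159²) = 0.3797 K/W
R_total = 0.3843 K/W
Q = ΔT/R_total = 182/0.3843

Q ≈ 474 W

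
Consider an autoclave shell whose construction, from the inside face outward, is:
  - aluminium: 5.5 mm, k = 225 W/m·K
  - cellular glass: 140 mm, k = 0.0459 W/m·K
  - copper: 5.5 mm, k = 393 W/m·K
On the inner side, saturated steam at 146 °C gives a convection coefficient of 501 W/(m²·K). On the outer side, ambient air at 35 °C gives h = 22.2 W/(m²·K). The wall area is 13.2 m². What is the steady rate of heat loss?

Q ≈ 473 W

Treating each layer as a thermal resistance in series:
R_inner film = 1/(h_i·A) = 1/(501×13.2) = 1.512×10^-4 K/W
R_aluminium = L/(kA) = 0.0055/(225×13.2) = 1.852×10^-6 K/W
R_cellular glass = L/(kA) = 0.14/(0.0459×13.2) = 0.2311 K/W
R_copper = L/(kA) = 0.0055/(393×13.2) = 1.06×10^-6 K/W
R_outer film = 1/(h_o·A) = 1/(22.2×13.2) = 0.003413 K/W
R_total = 0.2346 K/W
Q = ΔT / R_total = 111 / 0.2346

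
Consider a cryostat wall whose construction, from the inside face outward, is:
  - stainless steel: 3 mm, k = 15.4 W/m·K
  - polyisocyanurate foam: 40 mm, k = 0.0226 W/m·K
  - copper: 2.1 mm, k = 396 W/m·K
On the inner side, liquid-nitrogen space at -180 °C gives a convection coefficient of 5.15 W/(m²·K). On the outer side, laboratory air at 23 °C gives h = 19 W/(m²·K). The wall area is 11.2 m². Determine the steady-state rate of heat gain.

Thermal resistances in series:
R_inner film = 1/(h_i·A) = 1/(5.15×11.2) = 0.01734 K/W
R_stainless steel = L/(kA) = 0.003/(15.4×11.2) = 1.739×10^-5 K/W
R_polyisocyanurate foam = L/(kA) = 0.04/(0.0226×11.2) = 0.158 K/W
R_copper = L/(kA) = 0.0021/(396×11.2) = 4.735×10^-7 K/W
R_outer film = 1/(h_o·A) = 1/(19×11.2) = 0.004699 K/W
R_total = 0.1801 K/W
Q = ΔT / R_total = 203 / 0.1801

Q ≈ 1130 W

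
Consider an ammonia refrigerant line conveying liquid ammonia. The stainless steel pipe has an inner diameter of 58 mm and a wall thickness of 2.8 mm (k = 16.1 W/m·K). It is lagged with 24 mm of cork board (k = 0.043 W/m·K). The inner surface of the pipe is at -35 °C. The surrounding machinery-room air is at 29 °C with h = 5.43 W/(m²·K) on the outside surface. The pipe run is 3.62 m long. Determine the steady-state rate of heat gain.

For a radial system each layer contributes R = ln(r_out/r_in)/(2πkL); films add R = 1/(hA).
R_stainless steel pipe wall = ln(31.8/29)/(2π×16.1×3.62) = 2.517×10^-4 K/W
R_cork board = ln(55.8/31.8)/(2π×0.043×3.62) = 0.5749 K/W
R_outer film = 1/(h_o·2πr_oL) = 1/(5.43×2π×0.0558×3.62) = 0.1451 K/W
R_total = 0.7203 K/W
Q = ΔT/R_total = 64/0.7203

Q ≈ 88.9 W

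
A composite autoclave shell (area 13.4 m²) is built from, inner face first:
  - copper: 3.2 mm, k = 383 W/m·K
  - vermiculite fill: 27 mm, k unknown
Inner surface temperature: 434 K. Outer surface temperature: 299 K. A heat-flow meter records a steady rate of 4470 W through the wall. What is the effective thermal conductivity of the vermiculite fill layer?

Series thermal resistances:
R_copper = L/(kA) = 0.0032/(383×13.4) = 6.235×10^-7 K/W
Sum of known resistances R_other = 6.235×10^-7 K/W
Total R = ΔT/Q = 135/4470 = 0.0302 K/W
R_vermiculite fill = R_total − R_other = 0.0302 K/W
k = L/(R·A) = 0.027/(0.0302×13.4)

k ≈ 0.0667 W/(m·K)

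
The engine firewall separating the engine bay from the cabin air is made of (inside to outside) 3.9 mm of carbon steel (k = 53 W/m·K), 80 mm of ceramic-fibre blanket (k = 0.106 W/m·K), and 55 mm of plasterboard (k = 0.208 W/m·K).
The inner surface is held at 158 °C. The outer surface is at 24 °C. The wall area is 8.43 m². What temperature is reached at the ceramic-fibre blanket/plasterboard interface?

Treating each layer as a thermal resistance in series:
R_carbon steel = L/(kA) = 0.0039/(53×8.43) = 8.729×10^-6 K/W
R_ceramic-fibre blanket = L/(kA) = 0.08/(0.106×8.43) = 0.08953 K/W
R_plasterboard = L/(kA) = 0.055/(0.208×8.43) = 0.03137 K/W
R_total = 0.1209 K/W;  Q = ΔT/R_total = 134/0.1209 = 1108 W
T_interface = T_inner − Q·ΣR(inner→interface) = 158 − 1110×0.08954

T ≈ 58.8 °C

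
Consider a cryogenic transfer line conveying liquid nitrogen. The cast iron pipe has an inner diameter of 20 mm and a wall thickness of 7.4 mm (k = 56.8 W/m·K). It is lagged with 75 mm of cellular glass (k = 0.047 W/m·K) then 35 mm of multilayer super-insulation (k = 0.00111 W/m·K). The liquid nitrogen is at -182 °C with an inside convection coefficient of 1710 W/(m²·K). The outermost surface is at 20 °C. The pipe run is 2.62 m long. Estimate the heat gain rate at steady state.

Q ≈ 10.2 W

For a radial system each layer contributes R = ln(r_out/r_in)/(2πkL); films add R = 1/(hA).
R_inner film = 1/(h_i·2πr₁L) = 1/(1710×2π×0.01×2.62) = 0.003552 K/W
R_cast iron pipe wall = ln(17.4/10)/(2π×56.8×2.62) = 5.924×10^-4 K/W
R_cellular glass = ln(92.4/17.4)/(2π×0.047×2.62) = 2.158 K/W
R_multilayer super-insulation = ln(127.4/92.4)/(2π×0.00111×2.62) = 17.58 K/W
R_total = 19.74 K/W
Q = ΔT/R_total = 202/19.74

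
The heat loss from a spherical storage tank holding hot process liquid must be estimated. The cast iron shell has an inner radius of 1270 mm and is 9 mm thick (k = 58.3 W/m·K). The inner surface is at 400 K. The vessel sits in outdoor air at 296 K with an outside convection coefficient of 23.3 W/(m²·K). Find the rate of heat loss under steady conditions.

Q ≈ 49600 W

Each spherical layer contributes R = (1/r_i − 1/r_o)/(4πk):
R_cast iron shell = (1/1.27 − 1/1.279)/(4π×58.3) = 7.563×10^-6 K/W
R_outer film = 1/(h·4πr_o²) = 1/(23.3×4π×1.279²) = 0.002088 K/W
R_total = 0.002095 K/W
Q = ΔT/R_total = 104/0.002095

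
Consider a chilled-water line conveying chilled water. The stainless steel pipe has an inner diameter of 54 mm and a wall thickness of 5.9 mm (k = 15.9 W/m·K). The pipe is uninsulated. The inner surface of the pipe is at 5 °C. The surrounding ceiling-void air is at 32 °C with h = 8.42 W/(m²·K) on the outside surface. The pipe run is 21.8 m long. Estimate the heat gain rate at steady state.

Radial resistances (cylindrical: R_cond = ln(r_o/r_i)/(2πkL), R_conv = 1/(h·2πrL)):
R_stainless steel pipe wall = ln(32.9/27)/(2π×15.9×21.8) = 9.075×10^-5 K/W
R_outer film = 1/(h_o·2πr_oL) = 1/(8.42×2π×0.0329×21.8) = 0.02635 K/W
R_total = 0.02645 K/W
Q = ΔT/R_total = 27/0.02645

Q ≈ 1020 W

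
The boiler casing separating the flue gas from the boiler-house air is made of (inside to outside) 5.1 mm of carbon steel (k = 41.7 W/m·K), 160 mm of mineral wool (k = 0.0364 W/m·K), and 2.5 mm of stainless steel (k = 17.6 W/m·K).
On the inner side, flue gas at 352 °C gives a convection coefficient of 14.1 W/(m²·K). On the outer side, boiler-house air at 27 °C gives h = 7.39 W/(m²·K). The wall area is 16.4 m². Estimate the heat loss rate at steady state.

Q ≈ 1160 W

Thermal resistances in series:
R_inner film = 1/(h_i·A) = 1/(14.1×16.4) = 0.004325 K/W
R_carbon steel = L/(kA) = 0.0051/(41.7×16.4) = 7.457×10^-6 K/W
R_mineral wool = L/(kA) = 0.16/(0.0364×16.4) = 0.268 K/W
R_stainless steel = L/(kA) = 0.0025/(17.6×16.4) = 8.661×10^-6 K/W
R_outer film = 1/(h_o·A) = 1/(7.39×16.4) = 0.008251 K/W
R_total = 0.2806 K/W
Q = ΔT / R_total = 325 / 0.2806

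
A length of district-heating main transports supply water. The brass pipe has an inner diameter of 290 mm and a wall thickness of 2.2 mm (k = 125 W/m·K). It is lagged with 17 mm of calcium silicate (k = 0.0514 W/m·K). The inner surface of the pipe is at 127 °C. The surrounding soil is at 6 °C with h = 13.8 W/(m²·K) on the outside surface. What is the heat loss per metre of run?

q′ ≈ 296 W/m

Per-layer cylindrical resistances, series-summed:
R_brass pipe wall = ln(147.2/145)/(2π×125×1) = 1.917×10^-5 K/W
R_calcium silicate = ln(164.2/147.2)/(2π×0.0514×1) = 0.3384 K/W
R_outer film = 1/(h_o·2πr_oL) = 1/(13.8×2π×0.1642×1) = 0.07024 K/W
R_total = 0.4087 K/W
Q = ΔT/R_total = 121/0.4087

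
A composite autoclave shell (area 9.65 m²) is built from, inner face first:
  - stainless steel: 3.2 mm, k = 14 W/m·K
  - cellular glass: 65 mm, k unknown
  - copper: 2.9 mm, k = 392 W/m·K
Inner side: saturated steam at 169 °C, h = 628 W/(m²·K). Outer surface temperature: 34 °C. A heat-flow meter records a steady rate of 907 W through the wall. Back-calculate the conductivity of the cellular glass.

k ≈ 0.0453 W/(m·K)

Thermal resistances in series:
R_inner film = 1/(h_i·A) = 1/(628×9.65) = 1.65×10^-4 K/W
R_stainless steel = L/(kA) = 0.0032/(14×9.65) = 2.369×10^-5 K/W
R_copper = L/(kA) = 0.0029/(392×9.65) = 7.666×10^-7 K/W
Sum of known resistances R_other = 1.895×10^-4 K/W
Total R = ΔT/Q = 135/907 = 0.1488 K/W
R_cellular glass = R_total − R_other = 0.1487 K/W
k = L/(R·A) = 0.065/(0.1487×9.65)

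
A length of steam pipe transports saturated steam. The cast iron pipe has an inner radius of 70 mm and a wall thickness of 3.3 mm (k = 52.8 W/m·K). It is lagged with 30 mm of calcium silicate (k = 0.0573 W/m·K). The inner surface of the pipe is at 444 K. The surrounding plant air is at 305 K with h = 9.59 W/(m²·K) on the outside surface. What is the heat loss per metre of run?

Radial resistances (cylindrical: R_cond = ln(r_o/r_i)/(2πkL), R_conv = 1/(h·2πrL)):
R_cast iron pipe wall = ln(73.3/70)/(2π×52.8×1) = 1.389×10^-4 K/W
R_calcium silicate = ln(103.3/73.3)/(2π×0.0573×1) = 0.9529 K/W
R_outer film = 1/(h_o·2πr_oL) = 1/(9.59×2π×0.1033×1) = 0.1607 K/W
R_total = 1.114 K/W
Q = ΔT/R_total = 139/1.114

q′ ≈ 125 W/m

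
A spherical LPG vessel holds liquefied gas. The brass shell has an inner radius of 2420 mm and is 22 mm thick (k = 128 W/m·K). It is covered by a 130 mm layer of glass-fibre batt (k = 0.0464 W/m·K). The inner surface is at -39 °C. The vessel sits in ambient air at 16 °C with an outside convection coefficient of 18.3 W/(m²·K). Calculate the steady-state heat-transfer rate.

Q ≈ 1520 W

For a spherical shell R = (1/r₁ − 1/r₂)/(4πk); film R = 1/(h·4πr²). In series:
R_brass shell = (1/2.42 − 1/2.442)/(4π×128) = 2.314×10^-6 K/W
R_glass-fibre batt = (1/2.442 − 1/2.572)/(4π×0.0464) = 0.0355 K/W
R_outer film = 1/(h·4πr_o²) = 1/(18.3×4π×2.572²) = 6.574×10^-4 K/W
R_total = 0.03616 K/W
Q = ΔT/R_total = 55/0.03616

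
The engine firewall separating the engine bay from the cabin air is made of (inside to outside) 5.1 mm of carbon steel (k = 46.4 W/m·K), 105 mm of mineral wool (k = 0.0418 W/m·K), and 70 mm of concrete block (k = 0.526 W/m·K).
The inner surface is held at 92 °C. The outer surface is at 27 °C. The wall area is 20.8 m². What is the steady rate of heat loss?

Q ≈ 511 W

Model the wall as resistances in series:
R_carbon steel = L/(kA) = 0.0051/(46.4×20.8) = 5.284×10^-6 K/W
R_mineral wool = L/(kA) = 0.105/(0.0418×20.8) = 0.1208 K/W
R_concrete block = L/(kA) = 0.07/(0.526×20.8) = 0.006398 K/W
R_total = 0.1272 K/W
Q = ΔT / R_total = 65 / 0.1272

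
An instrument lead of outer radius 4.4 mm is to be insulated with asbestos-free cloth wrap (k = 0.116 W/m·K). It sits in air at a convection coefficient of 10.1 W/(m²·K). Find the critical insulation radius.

For a cylinder r_cr = k/h = 0.116/10.1
r_cr = 11.5 mm; since the bare radius (4.4 mm) is below r_cr, adding a thin layer of insulation will *increase* heat loss.

r_cr ≈ 11.5 mm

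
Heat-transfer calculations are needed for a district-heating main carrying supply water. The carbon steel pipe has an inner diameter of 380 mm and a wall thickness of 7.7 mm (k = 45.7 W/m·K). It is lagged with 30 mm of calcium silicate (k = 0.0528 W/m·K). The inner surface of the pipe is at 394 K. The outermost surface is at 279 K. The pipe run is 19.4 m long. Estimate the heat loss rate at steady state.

For a radial system each layer contributes R = ln(r_out/r_in)/(2πkL); films add R = 1/(hA).
R_carbon steel pipe wall = ln(197.7/190)/(2π×45.7×19.4) = 7.132×10^-6 K/W
R_calcium silicate = ln(227.7/197.7)/(2π×0.0528×19.4) = 0.02195 K/W
R_total = 0.02196 K/W
Q = ΔT/R_total = 115/0.02196

Q ≈ 5240 W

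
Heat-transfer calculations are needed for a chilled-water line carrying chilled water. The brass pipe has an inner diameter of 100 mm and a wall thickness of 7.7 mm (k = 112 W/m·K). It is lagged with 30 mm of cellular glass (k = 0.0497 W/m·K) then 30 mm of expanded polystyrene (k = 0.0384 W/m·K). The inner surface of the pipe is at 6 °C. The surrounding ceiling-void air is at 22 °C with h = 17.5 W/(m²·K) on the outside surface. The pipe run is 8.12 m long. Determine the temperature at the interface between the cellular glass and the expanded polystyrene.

T ≈ 14.1 °C

Treating each annulus and film as a series resistance:
R_brass pipe wall = ln(57.7/50)/(2π×112×8.12) = 2.507×10^-5 K/W
R_cellular glass = ln(87.7/57.7)/(2π×0.0497×8.12) = 0.1651 K/W
R_expanded polystyrene = ln(117.7/87.7)/(2π×0.0384×8.12) = 0.1502 K/W
R_outer film = 1/(h_o·2πr_oL) = 1/(17.5×2π×0.1177×8.12) = 0.009516 K/W
R_total = 0.3248 K/W
Q = ΔT/R_total = 16/0.3248
Q = 49.3 W
T_interface = T_inner + Q·ΣR(inner→interface) = 6 + 49.3×0.1651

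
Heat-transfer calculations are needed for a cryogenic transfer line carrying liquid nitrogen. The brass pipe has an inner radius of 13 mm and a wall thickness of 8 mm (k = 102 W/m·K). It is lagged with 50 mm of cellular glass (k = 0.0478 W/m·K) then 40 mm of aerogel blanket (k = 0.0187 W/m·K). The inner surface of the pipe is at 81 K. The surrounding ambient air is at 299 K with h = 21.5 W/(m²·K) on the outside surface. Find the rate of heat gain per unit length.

q′ ≈ 27.5 W/m

Treating each annulus and film as a series resistance:
R_brass pipe wall = ln(21/13)/(2π×102×1) = 7.483×10^-4 K/W
R_cellular glass = ln(71/21)/(2π×0.0478×1) = 4.056 K/W
R_aerogel blanket = ln(111/71)/(2π×0.0187×1) = 3.803 K/W
R_outer film = 1/(h_o·2πr_oL) = 1/(21.5×2π×0.111×1) = 0.06669 K/W
R_total = 7.927 K/W
Q = ΔT/R_total = 218/7.927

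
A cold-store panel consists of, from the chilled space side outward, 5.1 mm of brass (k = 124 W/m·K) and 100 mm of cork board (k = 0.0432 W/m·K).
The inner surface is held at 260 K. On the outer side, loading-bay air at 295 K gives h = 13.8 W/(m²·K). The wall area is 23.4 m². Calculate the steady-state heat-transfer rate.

Series thermal resistances:
R_brass = L/(kA) = 0.0051/(124×23.4) = 1.758×10^-6 K/W
R_cork board = L/(kA) = 0.1/(0.0432×23.4) = 0.09892 K/W
R_outer film = 1/(h_o·A) = 1/(13.8×23.4) = 0.003097 K/W
R_total = 0.102 K/W
Q = ΔT / R_total = 35 / 0.102

Q ≈ 343 W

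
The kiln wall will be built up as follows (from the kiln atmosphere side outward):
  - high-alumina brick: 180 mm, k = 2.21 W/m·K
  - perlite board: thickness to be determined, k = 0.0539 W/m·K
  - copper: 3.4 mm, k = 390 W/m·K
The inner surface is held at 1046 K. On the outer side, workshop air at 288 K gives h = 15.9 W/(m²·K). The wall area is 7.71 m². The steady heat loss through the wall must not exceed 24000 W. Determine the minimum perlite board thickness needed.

Using the resistance-network approach (series):
R_high-alumina brick = L/(kA) = 0.18/(2.21×7.71) = 0.01056 K/W
R_copper = L/(kA) = 0.0034/(390×7.71) = 1.131×10^-6 K/W
R_outer film = 1/(h_o·A) = 1/(15.9×7.71) = 0.008157 K/W
Sum of the known resistances R_other = 0.01872 K/W
Required total resistance R_tot = ΔT/Q_allow = 758/24000 = 0.03158 K/W
R_perlite board = R_tot − R_other = 0.01286 K/W
L = R·k·A = 0.01286×0.0539×7.71

L ≈ 5.34 mm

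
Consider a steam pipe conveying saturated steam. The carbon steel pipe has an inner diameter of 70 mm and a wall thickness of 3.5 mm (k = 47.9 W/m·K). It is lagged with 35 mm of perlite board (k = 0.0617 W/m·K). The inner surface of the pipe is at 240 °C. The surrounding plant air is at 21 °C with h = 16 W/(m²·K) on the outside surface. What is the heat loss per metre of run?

Per-layer cylindrical resistances, series-summed:
R_carbon steel pipe wall = ln(38.5/35)/(2π×47.9×1) = 3.167×10^-4 K/W
R_perlite board = ln(73.5/38.5)/(2π×0.0617×1) = 1.668 K/W
R_outer film = 1/(h_o·2πr_oL) = 1/(16×2π×0.0735×1) = 0.1353 K/W
R_total = 1.804 K/W
Q = ΔT/R_total = 219/1.804

q′ ≈ 121 W/m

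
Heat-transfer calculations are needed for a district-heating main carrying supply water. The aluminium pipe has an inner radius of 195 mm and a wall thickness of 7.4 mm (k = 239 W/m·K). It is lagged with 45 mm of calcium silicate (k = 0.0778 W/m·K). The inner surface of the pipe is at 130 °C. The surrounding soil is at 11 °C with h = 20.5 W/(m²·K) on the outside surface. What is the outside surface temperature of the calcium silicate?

Cylindrical conduction, so R = ln(r₂/r₁)/(2πkL) per layer, in series:
R_aluminium pipe wall = ln(202.4/195)/(2π×239×1) = 2.48×10^-5 K/W
R_calcium silicate = ln(247.4/202.4)/(2π×0.0778×1) = 0.4107 K/W
R_outer film = 1/(h_o·2πr_oL) = 1/(20.5×2π×0.2474×1) = 0.03138 K/W
R_total = 0.4421 K/W
Q = ΔT/R_total = 119/0.4421
Q = 269 W/m
T_interface = T_inner − Q·ΣR(inner→interface) = 130 − 269×0.4107

T ≈ 19.4 °C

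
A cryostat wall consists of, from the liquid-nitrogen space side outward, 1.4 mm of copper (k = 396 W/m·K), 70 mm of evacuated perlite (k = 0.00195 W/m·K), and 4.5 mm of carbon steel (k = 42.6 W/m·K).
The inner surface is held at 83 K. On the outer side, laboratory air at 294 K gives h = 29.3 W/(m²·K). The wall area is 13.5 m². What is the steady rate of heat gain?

Q ≈ 79.3 W

Model the wall as resistances in series:
R_copper = L/(kA) = 0.0014/(396×13.5) = 2.619×10^-7 K/W
R_evacuated perlite = L/(kA) = 0.07/(0.00195×13.5) = 2.659 K/W
R_carbon steel = L/(kA) = 0.0045/(42.6×13.5) = 7.825×10^-6 K/W
R_outer film = 1/(h_o·A) = 1/(29.3×13.5) = 0.002528 K/W
R_total = 2.662 K/W
Q = ΔT / R_total = 211 / 2.662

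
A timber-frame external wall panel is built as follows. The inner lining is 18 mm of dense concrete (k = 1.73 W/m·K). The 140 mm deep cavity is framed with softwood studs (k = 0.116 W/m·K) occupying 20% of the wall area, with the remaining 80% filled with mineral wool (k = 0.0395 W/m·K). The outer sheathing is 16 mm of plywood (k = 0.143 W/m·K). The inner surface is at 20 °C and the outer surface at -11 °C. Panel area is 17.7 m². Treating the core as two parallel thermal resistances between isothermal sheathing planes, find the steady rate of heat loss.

Q ≈ 205 W

Sheathing layers in series; stud and cavity paths in parallel between them.
R_inner = 0.018/(1.73×17.7) = 5.878×10^-4 K/W
R_stud  = 0.14/(0.116×0.2×17.7) = 0.3409 K/W
R_cav   = 0.14/(0.0395×0.8×17.7) = 0.2503 K/W
1/R_core = 1/R_stud + 1/R_cav → R_core = 0.1443 K/W
R_outer = 0.016/(0.143×17.7) = 0.006321 K/W
R_total = 0.1512 K/W
Q = ΔT/R_total = 31/0.1512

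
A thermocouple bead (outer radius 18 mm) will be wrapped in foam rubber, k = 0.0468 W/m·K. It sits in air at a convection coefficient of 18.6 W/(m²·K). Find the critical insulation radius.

For a sphere r_cr = 2k/h = 2×0.0468/18.6
r_cr = 5.03 mm; since the bare radius (18 mm) is above r_cr, any added insulation will reduce heat loss.

r_cr ≈ 5.03 mm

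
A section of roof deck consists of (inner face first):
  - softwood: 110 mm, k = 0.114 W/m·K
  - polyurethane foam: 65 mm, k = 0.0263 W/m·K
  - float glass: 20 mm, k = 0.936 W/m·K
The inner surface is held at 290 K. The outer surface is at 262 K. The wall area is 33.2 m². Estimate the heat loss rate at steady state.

Q ≈ 269 W

Series thermal resistances:
R_softwood = L/(kA) = 0.11/(0.114×33.2) = 0.02906 K/W
R_polyurethane foam = L/(kA) = 0.065/(0.0263×33.2) = 0.07444 K/W
R_float glass = L/(kA) = 0.02/(0.936×33.2) = 6.436×10^-4 K/W
R_total = 0.1041 K/W
Q = ΔT / R_total = 28 / 0.1041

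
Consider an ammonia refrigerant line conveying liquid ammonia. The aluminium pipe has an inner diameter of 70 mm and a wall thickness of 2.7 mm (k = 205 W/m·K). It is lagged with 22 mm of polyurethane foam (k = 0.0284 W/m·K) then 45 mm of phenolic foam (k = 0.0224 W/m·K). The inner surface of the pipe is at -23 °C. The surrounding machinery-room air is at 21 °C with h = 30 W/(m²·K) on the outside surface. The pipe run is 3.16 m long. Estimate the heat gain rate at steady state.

Q ≈ 21 W

Radial resistances (cylindrical: R_cond = ln(r_o/r_i)/(2πkL), R_conv = 1/(h·2πrL)):
R_aluminium pipe wall = ln(37.7/35)/(2π×205×3.16) = 1.826×10^-5 K/W
R_polyurethane foam = ln(59.7/37.7)/(2π×0.0284×3.16) = 0.8152 K/W
R_phenolic foam = ln(104.7/59.7)/(2π×0.0224×3.16) = 1.263 K/W
R_outer film = 1/(h_o·2πr_oL) = 1/(30×2π×0.1047×3.16) = 0.01603 K/W
R_total = 2.094 K/W
Q = ΔT/R_total = 44/2.094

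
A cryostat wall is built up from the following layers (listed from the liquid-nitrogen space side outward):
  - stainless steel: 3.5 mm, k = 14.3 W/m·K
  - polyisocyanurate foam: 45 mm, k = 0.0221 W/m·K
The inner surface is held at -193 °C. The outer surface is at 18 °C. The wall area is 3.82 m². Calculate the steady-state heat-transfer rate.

Q ≈ 396 W

Treating each layer as a thermal resistance in series:
R_stainless steel = L/(kA) = 0.0035/(14.3×3.82) = 6.407×10^-5 K/W
R_polyisocyanurate foam = L/(kA) = 0.045/(0.0221×3.82) = 0.533 K/W
R_total = 0.5331 K/W
Q = ΔT / R_total = 211 / 0.5331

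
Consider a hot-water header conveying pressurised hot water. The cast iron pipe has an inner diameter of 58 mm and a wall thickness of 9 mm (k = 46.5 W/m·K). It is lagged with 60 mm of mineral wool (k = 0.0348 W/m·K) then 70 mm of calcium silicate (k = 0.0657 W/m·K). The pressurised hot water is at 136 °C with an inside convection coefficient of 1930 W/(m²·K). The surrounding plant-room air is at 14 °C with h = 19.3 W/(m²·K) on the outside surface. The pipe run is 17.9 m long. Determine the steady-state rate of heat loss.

Q ≈ 384 W

Per-layer cylindrical resistances, series-summed:
R_inner film = 1/(h_i·2πr₁L) = 1/(1930×2π×0.029×17.9) = 1.589×10^-4 K/W
R_cast iron pipe wall = ln(38/29)/(2π×46.5×17.9) = 5.168×10^-5 K/W
R_mineral wool = ln(98/38)/(2π×0.0348×17.9) = 0.2421 K/W
R_calcium silicate = ln(168/98)/(2π×0.0657×17.9) = 0.07294 K/W
R_outer film = 1/(h_o·2πr_oL) = 1/(19.3×2π×0.168×17.9) = 0.002742 K/W
R_total = 0.318 K/W
Q = ΔT/R_total = 122/0.318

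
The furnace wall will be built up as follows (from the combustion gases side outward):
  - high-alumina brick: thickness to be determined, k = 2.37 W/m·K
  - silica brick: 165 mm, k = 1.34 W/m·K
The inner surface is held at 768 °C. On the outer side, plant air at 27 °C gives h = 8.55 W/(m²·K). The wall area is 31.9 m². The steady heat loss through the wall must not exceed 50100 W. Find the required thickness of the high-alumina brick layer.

Model the wall as resistances in series:
R_silica brick = L/(kA) = 0.165/(1.34×31.9) = 0.00386 K/W
R_outer film = 1/(h_o·A) = 1/(8.55×31.9) = 0.003666 K/W
Sum of the known resistances R_other = 0.007526 K/W
Required total resistance R_tot = ΔT/Q_allow = 741/50100 = 0.01479 K/W
R_high-alumina brick = R_tot − R_other = 0.007264 K/W
L = R·k·A = 0.007264×2.37×31.9

L ≈ 549 mm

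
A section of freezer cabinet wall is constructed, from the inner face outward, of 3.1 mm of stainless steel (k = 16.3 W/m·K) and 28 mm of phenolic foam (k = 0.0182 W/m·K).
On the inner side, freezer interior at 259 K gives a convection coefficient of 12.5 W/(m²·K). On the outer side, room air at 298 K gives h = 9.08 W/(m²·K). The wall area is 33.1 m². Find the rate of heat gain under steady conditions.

Using the resistance-network approach (series):
R_inner film = 1/(h_i·A) = 1/(12.5×33.1) = 0.002417 K/W
R_stainless steel = L/(kA) = 0.0031/(16.3×33.1) = 5.746×10^-6 K/W
R_phenolic foam = L/(kA) = 0.028/(0.0182×33.1) = 0.04648 K/W
R_outer film = 1/(h_o·A) = 1/(9.08×33.1) = 0.003327 K/W
R_total = 0.05223 K/W
Q = ΔT / R_total = 39 / 0.05223

Q ≈ 747 W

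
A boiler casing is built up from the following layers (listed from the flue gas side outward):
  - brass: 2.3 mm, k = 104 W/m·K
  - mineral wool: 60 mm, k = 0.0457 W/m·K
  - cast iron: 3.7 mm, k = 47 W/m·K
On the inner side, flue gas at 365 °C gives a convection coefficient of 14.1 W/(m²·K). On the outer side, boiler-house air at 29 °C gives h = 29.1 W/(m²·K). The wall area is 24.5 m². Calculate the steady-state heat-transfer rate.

Thermal resistances in series:
R_inner film = 1/(h_i·A) = 1/(14.1×24.5) = 0.002895 K/W
R_brass = L/(kA) = 0.0023/(104×24.5) = 9.027×10^-7 K/W
R_mineral wool = L/(kA) = 0.06/(0.0457×24.5) = 0.05359 K/W
R_cast iron = L/(kA) = 0.0037/(47×24.5) = 3.213×10^-6 K/W
R_outer film = 1/(h_o·A) = 1/(29.1×24.5) = 0.001403 K/W
R_total = 0.05789 K/W
Q = ΔT / R_total = 336 / 0.05789

Q ≈ 5800 W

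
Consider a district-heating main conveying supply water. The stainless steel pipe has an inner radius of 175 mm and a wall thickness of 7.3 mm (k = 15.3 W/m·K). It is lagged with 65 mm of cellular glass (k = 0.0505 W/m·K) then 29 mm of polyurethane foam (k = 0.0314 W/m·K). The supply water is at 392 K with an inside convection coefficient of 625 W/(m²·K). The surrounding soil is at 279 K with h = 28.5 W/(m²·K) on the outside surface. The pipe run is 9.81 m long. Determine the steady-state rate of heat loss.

Q ≈ 717 W

Per-layer cylindrical resistances, series-summed:
R_inner film = 1/(h_i·2πr₁L) = 1/(625×2π×0.175×9.81) = 1.483×10^-4 K/W
R_stainless steel pipe wall = ln(182.3/175)/(2π×15.3×9.81) = 4.334×10^-5 K/W
R_cellular glass = ln(247.3/182.3)/(2π×0.0505×9.81) = 0.09797 K/W
R_polyurethane foam = ln(276.3/247.3)/(2π×0.0314×9.81) = 0.05729 K/W
R_outer film = 1/(h_o·2πr_oL) = 1/(28.5×2π×0.2763×9.81) = 0.00206 K/W
R_total = 0.1575 K/W
Q = ΔT/R_total = 113/0.1575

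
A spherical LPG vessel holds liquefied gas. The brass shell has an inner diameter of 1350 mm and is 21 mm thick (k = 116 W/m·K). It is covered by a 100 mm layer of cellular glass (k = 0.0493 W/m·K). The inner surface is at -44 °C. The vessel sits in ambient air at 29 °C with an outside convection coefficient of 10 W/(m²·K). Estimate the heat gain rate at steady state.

For a spherical shell R = (1/r₁ − 1/r₂)/(4πk); film R = 1/(h·4πr²). In series:
R_brass shell = (1/0.675 − 1/0.696)/(4π×116) = 3.066×10^-5 K/W
R_cellular glass = (1/0.696 − 1/0.796)/(4π×0.0493) = 0.2914 K/W
R_outer film = 1/(h·4πr_o²) = 1/(10×4π×0.796²) = 0.01256 K/W
R_total = 0.3039 K/W
Q = ΔT/R_total = 73/0.3039

Q ≈ 240 W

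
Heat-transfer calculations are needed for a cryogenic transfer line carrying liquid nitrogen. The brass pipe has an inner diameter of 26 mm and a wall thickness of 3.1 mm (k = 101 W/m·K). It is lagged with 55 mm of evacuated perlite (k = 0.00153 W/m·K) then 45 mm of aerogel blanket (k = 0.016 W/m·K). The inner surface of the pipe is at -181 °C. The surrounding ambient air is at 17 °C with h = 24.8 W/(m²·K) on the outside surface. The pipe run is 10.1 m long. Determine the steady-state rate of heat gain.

Q ≈ 12.5 W

Treating each annulus and film as a series resistance:
R_brass pipe wall = ln(16.1/13)/(2π×101×10.1) = 3.337×10^-5 K/W
R_evacuated perlite = ln(71.1/16.1)/(2π×0.00153×10.1) = 15.3 K/W
R_aerogel blanket = ln(116.1/71.1)/(2π×0.016×10.1) = 0.4829 K/W
R_outer film = 1/(h_o·2πr_oL) = 1/(24.8×2π×0.1161×10.1) = 0.005473 K/W
R_total = 15.79 K/W
Q = ΔT/R_total = 198/15.79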